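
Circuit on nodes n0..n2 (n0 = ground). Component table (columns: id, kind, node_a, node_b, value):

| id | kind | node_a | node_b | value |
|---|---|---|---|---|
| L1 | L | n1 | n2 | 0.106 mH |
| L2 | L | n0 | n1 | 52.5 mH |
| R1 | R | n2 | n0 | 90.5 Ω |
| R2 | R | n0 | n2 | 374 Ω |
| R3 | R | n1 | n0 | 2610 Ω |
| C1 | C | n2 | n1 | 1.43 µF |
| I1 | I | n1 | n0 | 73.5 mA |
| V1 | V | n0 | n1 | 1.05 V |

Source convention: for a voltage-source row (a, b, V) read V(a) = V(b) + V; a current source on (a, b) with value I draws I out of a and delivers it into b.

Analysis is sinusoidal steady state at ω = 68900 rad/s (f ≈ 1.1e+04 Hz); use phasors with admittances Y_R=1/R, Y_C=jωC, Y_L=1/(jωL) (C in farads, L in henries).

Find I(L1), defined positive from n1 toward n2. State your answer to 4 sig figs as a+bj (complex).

Element admittances at ω=68900 rad/s:
  Y(L1) = 0.000-0.1369j S between n1,n2
  Y(L2) = 0.000-0.0002765j S between n0,n1
  Y(R1) = 0.01105+0.000j S between n2,n0
  Y(R2) = 0.002674+0.000j S between n0,n2
  Y(R3) = 0.0003831+0.000j S between n1,n0
  Y(C1) = 0.000+0.09853j S between n2,n1
  I1: injects 0.0735 A into n0 (from n1)
  V1: constraint V(n0)−V(n1) = 1.05
Assemble and solve the 3×3 MNA system:
  V(n1)=-1.050+0.000j  V(n2)=-0.9311+0.3328j
  i(V1)=0.06032+0.004857j

-0.04557+0.01629j A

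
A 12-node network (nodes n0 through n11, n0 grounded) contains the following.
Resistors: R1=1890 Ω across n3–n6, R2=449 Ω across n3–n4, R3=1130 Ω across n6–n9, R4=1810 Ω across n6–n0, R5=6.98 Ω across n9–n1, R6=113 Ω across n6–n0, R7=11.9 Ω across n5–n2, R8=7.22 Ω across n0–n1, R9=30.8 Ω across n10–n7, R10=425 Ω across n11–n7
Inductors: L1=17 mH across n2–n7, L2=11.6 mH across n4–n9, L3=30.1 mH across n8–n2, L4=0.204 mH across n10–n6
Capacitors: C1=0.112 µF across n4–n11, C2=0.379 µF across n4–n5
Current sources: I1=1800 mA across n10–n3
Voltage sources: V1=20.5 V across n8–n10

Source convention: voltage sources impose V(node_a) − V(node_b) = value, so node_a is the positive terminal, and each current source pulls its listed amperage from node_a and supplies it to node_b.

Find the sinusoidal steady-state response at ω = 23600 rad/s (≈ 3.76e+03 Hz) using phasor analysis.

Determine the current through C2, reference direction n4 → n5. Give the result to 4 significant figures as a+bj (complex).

Element admittances at ω=23600 rad/s:
  Y(R1) = 0.0005291+0.000j S between n3,n6
  Y(L1) = 0.000-0.002493j S between n2,n7
  Y(L2) = 0.000-0.003653j S between n4,n9
  Y(R2) = 0.002227+0.000j S between n3,n4
  Y(R3) = 0.0008850+0.000j S between n6,n9
  Y(R4) = 0.0005525+0.000j S between n6,n0
  Y(C1) = 0.000+0.002643j S between n4,n11
  Y(C2) = 0.000+0.008944j S between n4,n5
  Y(R5) = 0.1433+0.000j S between n9,n1
  Y(R6) = 0.008850+0.000j S between n6,n0
  Y(L3) = 0.000-0.001408j S between n8,n2
  Y(R7) = 0.08403+0.000j S between n5,n2
  Y(R8) = 0.1385+0.000j S between n0,n1
  Y(L4) = 0.000-0.2077j S between n10,n6
  I1: injects 1.8 A into n3 (from n10)
  Y(R9) = 0.03247+0.000j S between n10,n7
  Y(R10) = 0.002353+0.000j S between n11,n7
  V1: constraint V(n8)−V(n10) = 20.5
Assemble and solve the 12×12 MNA system:
  V(n1)=3.408-0.2658j  V(n2)=35.37+257.4j  V(n3)=657.8+115.9j  V(n4)=17.86+142.5j  V(n5)=47.27+254.3j  V(n6)=-50.20+3.916j  V(n7)=-33.48+1.845j  V(n8)=-29.62-0.4029j  V(n9)=6.703-0.5228j  V(n10)=-50.12-0.4029j  V(n11)=-74.69+105.8j
  i(V1)=0.3629-0.09149j

0.9999-0.2631j A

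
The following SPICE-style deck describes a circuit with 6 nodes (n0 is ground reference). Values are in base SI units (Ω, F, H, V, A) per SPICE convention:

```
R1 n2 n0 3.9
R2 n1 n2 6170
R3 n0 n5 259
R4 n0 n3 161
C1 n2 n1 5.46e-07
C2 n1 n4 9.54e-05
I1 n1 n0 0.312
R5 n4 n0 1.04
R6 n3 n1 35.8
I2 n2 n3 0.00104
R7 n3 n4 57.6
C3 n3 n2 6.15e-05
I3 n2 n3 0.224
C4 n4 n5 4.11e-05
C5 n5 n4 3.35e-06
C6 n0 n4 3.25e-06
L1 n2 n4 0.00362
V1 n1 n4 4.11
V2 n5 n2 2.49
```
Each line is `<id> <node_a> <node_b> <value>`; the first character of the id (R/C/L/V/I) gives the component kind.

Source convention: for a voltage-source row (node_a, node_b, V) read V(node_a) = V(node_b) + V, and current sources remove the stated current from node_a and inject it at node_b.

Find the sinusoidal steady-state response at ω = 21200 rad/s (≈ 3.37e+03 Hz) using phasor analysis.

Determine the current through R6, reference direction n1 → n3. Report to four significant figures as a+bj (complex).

0.1753+0.03140j A

Apply KCL at each of the 5 non-ground nodes and solve the resulting linear system.
Node n1: branches {R2, C1, C2, I1, R6, V1} → V_1 = 4.337+0.1581j
Node n2: branches {R1, R2, C1, I2, C3, I3, L1, V2} → V_2 = -1.984-0.6209j
Node n3: branches {R4, R6, I2, R7, C3, I3} → V_3 = -1.941-0.9661j
Node n4: branches {C2, R5, R7, C4, C5, C6, L1, V1} → V_4 = 0.2265+0.1581j
Node n5: branches {R3, C4, C5, V2} → V_5 = 0.5056-0.6209j
Source currents: i(V1)=-0.4794-8.417j, i(V2)=-0.7360-0.2606j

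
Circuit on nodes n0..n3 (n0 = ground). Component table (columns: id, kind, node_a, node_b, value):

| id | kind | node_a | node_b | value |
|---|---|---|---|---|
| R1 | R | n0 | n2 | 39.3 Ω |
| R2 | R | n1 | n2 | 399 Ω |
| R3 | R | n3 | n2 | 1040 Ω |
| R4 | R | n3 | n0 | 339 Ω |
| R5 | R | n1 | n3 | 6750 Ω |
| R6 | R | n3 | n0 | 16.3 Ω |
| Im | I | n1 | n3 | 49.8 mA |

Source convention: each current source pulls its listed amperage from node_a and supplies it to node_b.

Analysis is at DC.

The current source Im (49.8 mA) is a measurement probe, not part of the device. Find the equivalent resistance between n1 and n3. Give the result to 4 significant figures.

Element admittances at DC:
  Y(R1) = 0.02545 S between n0,n2
  Y(R2) = 0.002506 S between n1,n2
  Y(R3) = 0.0009615 S between n3,n2
  Y(R4) = 0.002950 S between n3,n0
  Y(R5) = 0.0001481 S between n1,n3
  Y(R6) = 0.06135 S between n3,n0
  Im: injects 0.0498 A into n3 (from n1)
Assemble and solve the 3×3 MNA system:
  V(n1)=-20.37  V(n2)=-1.743  V(n3)=0.6896

R_eq = 422.8 Ω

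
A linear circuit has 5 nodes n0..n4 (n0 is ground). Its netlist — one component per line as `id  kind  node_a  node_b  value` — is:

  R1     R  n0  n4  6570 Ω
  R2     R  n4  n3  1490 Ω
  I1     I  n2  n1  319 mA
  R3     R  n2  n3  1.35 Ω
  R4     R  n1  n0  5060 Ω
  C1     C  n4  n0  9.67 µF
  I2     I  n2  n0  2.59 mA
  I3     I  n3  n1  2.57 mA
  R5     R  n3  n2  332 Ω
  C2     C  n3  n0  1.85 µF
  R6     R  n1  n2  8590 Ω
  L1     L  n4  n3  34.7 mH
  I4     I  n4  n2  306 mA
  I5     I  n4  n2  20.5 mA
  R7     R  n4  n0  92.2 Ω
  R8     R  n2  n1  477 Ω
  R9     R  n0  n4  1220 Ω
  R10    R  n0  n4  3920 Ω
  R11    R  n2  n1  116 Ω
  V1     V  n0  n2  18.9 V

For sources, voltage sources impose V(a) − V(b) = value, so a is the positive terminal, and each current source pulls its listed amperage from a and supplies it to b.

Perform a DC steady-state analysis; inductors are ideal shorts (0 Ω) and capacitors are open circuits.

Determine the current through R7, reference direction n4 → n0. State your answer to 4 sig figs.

Element admittances at DC:
  Y(R1) = 0.0001522 S between n0,n4
  Y(R2) = 0.0006711 S between n4,n3
  I1: injects 0.319 A into n1 (from n2)
  Y(R3) = 0.7407 S between n2,n3
  Y(R4) = 0.0001976 S between n1,n0
  Y(C1) = 0.000 S between n4,n0
  I2: injects 0.00259 A into n0 (from n2)
  I3: injects 0.00257 A into n1 (from n3)
  Y(R5) = 0.003012 S between n3,n2
  Y(C2) = 0.000 S between n3,n0
  Y(R6) = 0.0001164 S between n1,n2
  L1: short n4↔n3 (DC inductor)
  I4: injects 0.306 A into n2 (from n4)
  I5: injects 0.0205 A into n2 (from n4)
  Y(R7) = 0.01085 S between n4,n0
  Y(R8) = 0.002096 S between n2,n1
  Y(R9) = 0.0008197 S between n0,n4
  Y(R10) = 0.0002551 S between n0,n4
  Y(R11) = 0.008621 S between n2,n1
  V1: constraint V(n0)−V(n2) = 18.9
Assemble and solve the 6×6 MNA system:
  V(n1)=10.59  V(n2)=-18.90  V(n3)=-19.03  V(n4)=-19.03
  i(L1)=-0.09671  i(V1)=-0.2251

-0.2064 A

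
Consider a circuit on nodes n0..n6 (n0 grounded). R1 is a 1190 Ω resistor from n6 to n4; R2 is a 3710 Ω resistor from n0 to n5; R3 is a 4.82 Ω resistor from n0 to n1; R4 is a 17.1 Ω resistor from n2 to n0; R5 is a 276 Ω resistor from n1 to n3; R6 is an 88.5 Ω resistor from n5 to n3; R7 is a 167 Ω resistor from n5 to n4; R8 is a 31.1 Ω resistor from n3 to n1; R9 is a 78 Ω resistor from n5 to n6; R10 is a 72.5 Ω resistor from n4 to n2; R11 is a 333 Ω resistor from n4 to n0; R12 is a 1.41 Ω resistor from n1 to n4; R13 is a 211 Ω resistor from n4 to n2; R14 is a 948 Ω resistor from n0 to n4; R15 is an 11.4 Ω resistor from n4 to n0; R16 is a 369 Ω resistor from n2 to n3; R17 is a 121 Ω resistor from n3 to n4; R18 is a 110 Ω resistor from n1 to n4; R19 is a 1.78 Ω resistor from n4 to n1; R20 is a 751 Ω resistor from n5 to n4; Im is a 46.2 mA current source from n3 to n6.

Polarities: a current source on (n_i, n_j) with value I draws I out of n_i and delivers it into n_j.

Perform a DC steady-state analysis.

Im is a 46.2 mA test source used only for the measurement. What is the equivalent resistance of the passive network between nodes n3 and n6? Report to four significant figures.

Element admittances at DC:
  Y(R1) = 0.0008403 S between n6,n4
  Y(R2) = 0.0002695 S between n0,n5
  Y(R3) = 0.2075 S between n0,n1
  Y(R4) = 0.05848 S between n2,n0
  Y(R5) = 0.003623 S between n1,n3
  Y(R6) = 0.01130 S between n5,n3
  Y(R7) = 0.005988 S between n5,n4
  Y(R8) = 0.03215 S between n3,n1
  Y(R9) = 0.01282 S between n5,n6
  Y(R10) = 0.01379 S between n4,n2
  Y(R11) = 0.003003 S between n4,n0
  Y(R12) = 0.7092 S between n1,n4
  Y(R13) = 0.004739 S between n4,n2
  Y(R14) = 0.001055 S between n0,n4
  Y(R15) = 0.08772 S between n4,n0
  Y(R16) = 0.002710 S between n2,n3
  Y(R17) = 0.008264 S between n3,n4
  Y(R18) = 0.009091 S between n1,n4
  Y(R19) = 0.5618 S between n4,n1
  Y(R20) = 0.001332 S between n5,n4
  Im: injects 0.0462 A into n6 (from n3)
Assemble and solve the 6×6 MNA system:
  V(n1)=-0.002784  V(n2)=-0.01214  V(n3)=-0.4136  V(n4)=0.008247  V(n5)=1.969  V(n6)=5.231

R_eq = 122.2 Ω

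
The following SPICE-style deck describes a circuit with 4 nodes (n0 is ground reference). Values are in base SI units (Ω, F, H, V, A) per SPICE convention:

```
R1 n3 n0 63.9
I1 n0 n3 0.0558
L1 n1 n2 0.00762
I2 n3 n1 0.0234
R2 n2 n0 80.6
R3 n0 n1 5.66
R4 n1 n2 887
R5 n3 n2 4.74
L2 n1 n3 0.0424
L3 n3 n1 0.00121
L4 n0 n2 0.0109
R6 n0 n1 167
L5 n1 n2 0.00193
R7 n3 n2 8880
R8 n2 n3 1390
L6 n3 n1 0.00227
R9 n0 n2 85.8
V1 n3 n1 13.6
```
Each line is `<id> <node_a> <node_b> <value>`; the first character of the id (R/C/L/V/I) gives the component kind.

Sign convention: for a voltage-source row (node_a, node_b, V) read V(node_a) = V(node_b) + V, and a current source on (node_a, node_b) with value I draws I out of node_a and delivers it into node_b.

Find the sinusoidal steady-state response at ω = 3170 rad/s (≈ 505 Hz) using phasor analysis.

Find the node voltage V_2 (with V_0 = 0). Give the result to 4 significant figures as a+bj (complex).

4.231+5.959j V

MNA unknowns: 3 node voltages V₁..V_3 plus 1 source current (V1)
R1: Y=0.01565+0.000j on G[3,0]
I1: z[0]−=0.0558, z[3]+=0.0558
L1: Y=0.000-0.04140j on G[1,2]
I2: z[3]−=0.0234, z[1]+=0.0234
R2: Y=0.01241+0.000j on G[2,0]
R3: Y=0.1767+0.000j on G[0,1]
R4: Y=0.001127+0.000j on G[1,2]
R5: Y=0.2110+0.000j on G[3,2]
L2: Y=0.000-0.007440j on G[1,3]
L3: Y=0.000-0.2607j on G[3,1]
L4: Y=0.000-0.02894j on G[0,2]
R6: Y=0.005988+0.000j on G[0,1]
L5: Y=0.000-0.1634j on G[1,2]
R7: Y=0.0001126+0.000j on G[3,2]
R8: Y=0.0007194+0.000j on G[2,3]
L6: Y=0.000-0.1390j on G[3,1]
R9: Y=0.01166+0.000j on G[0,2]
V1: row V3−V1=13.6, i_V1 at 3,1
solve → V1=-2.175-0.1055j, V2=4.231+5.959j, V3=11.43-0.1055j
aux → i_V1=-1.670+6.823j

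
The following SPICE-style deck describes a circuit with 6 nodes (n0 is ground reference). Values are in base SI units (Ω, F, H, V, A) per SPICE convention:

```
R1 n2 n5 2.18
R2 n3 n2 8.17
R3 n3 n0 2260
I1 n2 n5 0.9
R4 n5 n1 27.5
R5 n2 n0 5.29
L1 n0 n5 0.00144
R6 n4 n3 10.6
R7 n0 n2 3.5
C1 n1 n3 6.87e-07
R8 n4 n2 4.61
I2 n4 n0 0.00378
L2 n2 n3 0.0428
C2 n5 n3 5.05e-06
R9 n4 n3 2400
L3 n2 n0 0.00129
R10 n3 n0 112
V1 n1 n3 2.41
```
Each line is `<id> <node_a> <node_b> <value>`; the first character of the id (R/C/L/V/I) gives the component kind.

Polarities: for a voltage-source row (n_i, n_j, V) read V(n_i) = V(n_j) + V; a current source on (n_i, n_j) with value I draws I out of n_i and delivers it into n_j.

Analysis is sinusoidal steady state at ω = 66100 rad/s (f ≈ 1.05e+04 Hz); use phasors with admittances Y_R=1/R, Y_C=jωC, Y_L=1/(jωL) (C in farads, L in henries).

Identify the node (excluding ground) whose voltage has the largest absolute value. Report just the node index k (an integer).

Element admittances at ω=66100 rad/s:
  Y(R1) = 0.4587+0.000j S between n2,n5
  Y(R2) = 0.1224+0.000j S between n3,n2
  Y(R3) = 0.0004425+0.000j S between n3,n0
  I1: injects 0.9 A into n5 (from n2)
  Y(R4) = 0.03636+0.000j S between n5,n1
  Y(R5) = 0.1890+0.000j S between n2,n0
  Y(L1) = 0.000-0.01051j S between n0,n5
  Y(R6) = 0.09434+0.000j S between n4,n3
  Y(R7) = 0.2857+0.000j S between n0,n2
  Y(C1) = 0.000+0.04541j S between n1,n3
  Y(R8) = 0.2169+0.000j S between n4,n2
  I2: injects 0.00378 A into n0 (from n4)
  Y(L2) = 0.000-0.0003535j S between n2,n3
  Y(C2) = 0.000+0.3338j S between n5,n3
  Y(R9) = 0.0004167+0.000j S between n4,n3
  Y(L3) = 0.000-0.01173j S between n2,n0
  Y(R10) = 0.008929+0.000j S between n3,n0
  V1: constraint V(n1)−V(n3) = 2.41
Assemble and solve the 6×6 MNA system:
  V(n1)=3.441+0.6321j  V(n2)=-0.02417+0.01979j  V(n3)=1.031+0.6321j  V(n4)=0.2846+0.2059j  V(n5)=1.485-0.2097j
  i(V1)=-0.07113-0.1400j

1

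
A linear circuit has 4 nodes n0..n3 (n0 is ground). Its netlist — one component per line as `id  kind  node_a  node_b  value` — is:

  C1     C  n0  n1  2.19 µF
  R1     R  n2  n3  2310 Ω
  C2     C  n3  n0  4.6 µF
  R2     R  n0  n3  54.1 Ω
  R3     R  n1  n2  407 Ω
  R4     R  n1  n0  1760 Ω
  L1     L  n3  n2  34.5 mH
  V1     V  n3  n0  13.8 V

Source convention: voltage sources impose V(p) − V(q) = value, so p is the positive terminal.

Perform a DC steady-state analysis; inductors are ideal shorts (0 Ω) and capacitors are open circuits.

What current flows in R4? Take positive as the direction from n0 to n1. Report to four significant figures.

Element admittances at DC:
  Y(C1) = 0.000 S between n0,n1
  Y(R1) = 0.0004329 S between n2,n3
  Y(C2) = 0.000 S between n3,n0
  Y(R2) = 0.01848 S between n0,n3
  Y(R3) = 0.002457 S between n1,n2
  Y(R4) = 0.0005682 S between n1,n0
  L1: short n3↔n2 (DC inductor)
  V1: constraint V(n3)−V(n0) = 13.8
Assemble and solve the 5×5 MNA system:
  V(n1)=11.21  V(n2)=13.80  V(n3)=13.80
  i(L1)=0.006368  i(V1)=-0.2615

-0.006368 A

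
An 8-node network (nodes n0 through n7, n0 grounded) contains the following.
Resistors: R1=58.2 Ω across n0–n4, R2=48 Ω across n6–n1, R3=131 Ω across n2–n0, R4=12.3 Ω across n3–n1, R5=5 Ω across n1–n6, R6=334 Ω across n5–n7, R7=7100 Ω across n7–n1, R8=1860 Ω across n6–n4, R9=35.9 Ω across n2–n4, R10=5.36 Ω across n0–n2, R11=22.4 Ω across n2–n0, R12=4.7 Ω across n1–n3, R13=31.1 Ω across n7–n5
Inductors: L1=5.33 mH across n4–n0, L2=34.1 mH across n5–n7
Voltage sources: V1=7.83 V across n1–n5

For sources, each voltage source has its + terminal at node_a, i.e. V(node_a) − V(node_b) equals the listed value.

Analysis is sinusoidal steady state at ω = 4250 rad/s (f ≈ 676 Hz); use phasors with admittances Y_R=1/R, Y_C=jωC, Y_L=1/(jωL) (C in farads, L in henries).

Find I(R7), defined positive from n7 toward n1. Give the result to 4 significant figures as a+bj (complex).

Apply KCL at each of the 7 non-ground nodes and solve the resulting linear system.
Node n1: branches {R2, R4, R5, R7, R12, V1} → V_1 = 0.000+0.000j
Node n2: branches {R3, R9, R10, R11} → V_2 = 0.000+0.000j
Node n3: branches {R4, R12} → V_3 = 0.000+0.000j
Node n4: branches {R1, L1, R8, R9} → V_4 = 0.000+0.000j
Node n5: branches {R6, L2, R13, V1} → V_5 = -7.830+0.000j
Node n6: branches {R2, R5, R8} → V_6 = 0.000+0.000j
Node n7: branches {R6, R7, L2, R13} → V_7 = -7.800+0.005885j
Source currents: i(V1)=-0.001099+8.289e-07j

-0.001099+8.289e-07j A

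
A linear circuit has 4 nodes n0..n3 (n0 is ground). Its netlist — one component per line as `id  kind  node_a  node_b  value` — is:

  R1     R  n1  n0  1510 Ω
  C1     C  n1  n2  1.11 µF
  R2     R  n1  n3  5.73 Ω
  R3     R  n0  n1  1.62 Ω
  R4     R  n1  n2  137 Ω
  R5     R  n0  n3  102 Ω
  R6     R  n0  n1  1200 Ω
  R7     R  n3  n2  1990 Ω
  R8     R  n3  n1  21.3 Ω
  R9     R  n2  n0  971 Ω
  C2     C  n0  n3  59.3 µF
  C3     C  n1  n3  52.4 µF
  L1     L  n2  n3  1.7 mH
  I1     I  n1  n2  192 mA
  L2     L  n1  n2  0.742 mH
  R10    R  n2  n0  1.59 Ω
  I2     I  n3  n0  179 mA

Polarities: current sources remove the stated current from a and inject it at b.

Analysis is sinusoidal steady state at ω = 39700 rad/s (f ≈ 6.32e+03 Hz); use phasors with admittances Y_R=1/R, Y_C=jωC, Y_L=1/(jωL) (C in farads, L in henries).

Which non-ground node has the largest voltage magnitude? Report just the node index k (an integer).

2

Apply KCL at each of the 3 non-ground nodes and solve the resulting linear system.
Node n1: branches {R1, C1, R2, R3, R4, R6, R8, C3, I1, L2} → V_1 = -0.1067+0.1802j
Node n2: branches {C1, R4, R7, R9, L1, I1, L2, R10} → V_2 = 0.2999+0.003815j
Node n3: branches {R2, R5, R7, R8, C2, C3, L1, I2} → V_3 = -0.04891+0.1280j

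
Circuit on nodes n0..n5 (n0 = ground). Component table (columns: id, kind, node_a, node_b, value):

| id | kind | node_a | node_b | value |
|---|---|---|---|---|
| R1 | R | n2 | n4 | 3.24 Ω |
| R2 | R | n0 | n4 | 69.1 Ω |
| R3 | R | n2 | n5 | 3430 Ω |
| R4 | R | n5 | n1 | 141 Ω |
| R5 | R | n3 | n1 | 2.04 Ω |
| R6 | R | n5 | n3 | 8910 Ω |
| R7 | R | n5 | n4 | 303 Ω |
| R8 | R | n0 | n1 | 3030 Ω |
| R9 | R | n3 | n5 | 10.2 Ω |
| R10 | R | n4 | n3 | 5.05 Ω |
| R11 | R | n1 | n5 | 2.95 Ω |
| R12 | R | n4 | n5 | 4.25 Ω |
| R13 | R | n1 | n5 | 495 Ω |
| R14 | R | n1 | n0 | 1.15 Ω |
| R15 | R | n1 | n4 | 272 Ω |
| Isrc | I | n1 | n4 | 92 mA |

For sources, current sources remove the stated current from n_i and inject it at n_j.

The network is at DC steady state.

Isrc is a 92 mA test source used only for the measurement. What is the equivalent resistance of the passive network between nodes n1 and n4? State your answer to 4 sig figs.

MNA unknowns: 5 node voltages V₁..V_5
R1: Y=0.3086 on G[2,4]
R2: Y=0.01447 on G[0,4]
R3: Y=0.0002915 on G[2,5]
R4: Y=0.007092 on G[5,1]
R5: Y=0.4902 on G[3,1]
R6: Y=0.0001122 on G[5,3]
R7: Y=0.003300 on G[5,4]
R8: Y=0.0003300 on G[0,1]
R9: Y=0.09804 on G[3,5]
R10: Y=0.1980 on G[4,3]
R11: Y=0.3390 on G[1,5]
R12: Y=0.2353 on G[4,5]
R13: Y=0.002020 on G[1,5]
R14: Y=0.8696 on G[1,0]
R15: Y=0.003676 on G[1,4]
Isrc: z[1]−=0.092, z[4]+=0.092
solve → V1=-0.004990, V2=0.2998, V3=0.08671, V4=0.3000, V5=0.1145

R_eq = 3.315 Ω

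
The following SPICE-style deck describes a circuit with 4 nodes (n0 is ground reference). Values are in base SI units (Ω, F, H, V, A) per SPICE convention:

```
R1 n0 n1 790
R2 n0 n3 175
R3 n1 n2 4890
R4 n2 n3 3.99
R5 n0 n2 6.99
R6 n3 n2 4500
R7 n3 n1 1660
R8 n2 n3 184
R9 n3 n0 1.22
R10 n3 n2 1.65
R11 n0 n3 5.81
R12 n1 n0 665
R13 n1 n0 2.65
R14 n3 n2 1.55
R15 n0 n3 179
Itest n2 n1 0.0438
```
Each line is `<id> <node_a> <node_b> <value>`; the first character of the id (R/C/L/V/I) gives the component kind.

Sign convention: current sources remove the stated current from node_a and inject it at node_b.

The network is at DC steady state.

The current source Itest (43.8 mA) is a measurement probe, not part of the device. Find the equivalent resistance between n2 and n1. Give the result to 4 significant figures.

Apply KCL at each of the 3 non-ground nodes and solve the resulting linear system.
Node n1: branches {R1, R3, R7, R12, R13, Itest} → V_1 = 0.1149
Node n2: branches {R3, R4, R5, R6, R8, R10, R14, Itest} → V_2 = -0.05864
Node n3: branches {R2, R4, R6, R7, R8, R9, R10, R11, R14, R15} → V_3 = -0.03518

R_eq = 3.962 Ω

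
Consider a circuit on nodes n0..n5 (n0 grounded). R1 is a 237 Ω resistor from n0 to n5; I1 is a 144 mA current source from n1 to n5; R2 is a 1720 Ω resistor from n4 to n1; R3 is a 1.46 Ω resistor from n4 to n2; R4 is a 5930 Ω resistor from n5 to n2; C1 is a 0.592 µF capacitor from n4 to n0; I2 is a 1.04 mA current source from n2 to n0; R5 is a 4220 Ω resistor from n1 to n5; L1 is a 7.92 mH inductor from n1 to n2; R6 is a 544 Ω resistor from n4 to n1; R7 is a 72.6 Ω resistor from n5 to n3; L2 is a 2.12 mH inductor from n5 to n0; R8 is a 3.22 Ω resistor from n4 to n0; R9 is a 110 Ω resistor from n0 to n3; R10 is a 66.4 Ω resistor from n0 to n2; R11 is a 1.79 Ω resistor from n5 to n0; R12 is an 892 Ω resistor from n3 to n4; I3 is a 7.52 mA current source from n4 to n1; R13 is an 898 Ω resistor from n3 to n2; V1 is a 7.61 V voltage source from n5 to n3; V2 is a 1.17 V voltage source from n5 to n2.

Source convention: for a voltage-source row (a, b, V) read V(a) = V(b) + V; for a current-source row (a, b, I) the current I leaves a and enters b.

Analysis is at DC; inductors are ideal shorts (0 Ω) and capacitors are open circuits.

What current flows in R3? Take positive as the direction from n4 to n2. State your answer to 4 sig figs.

MNA unknowns: 5 node voltages V₁..V_5 plus 4 source currents (L1, L2, V1, V2)
R1: Y=0.004219 on G[0,5]
I1: z[1]−=0.144, z[5]+=0.144
R2: Y=0.0005814 on G[4,1]
R3: Y=0.6849 on G[4,2]
R4: Y=0.0001686 on G[5,2]
C1: Y=0.000 on G[4,0]
I2: z[2]−=0.00104, z[0]+=0.00104
R5: Y=0.0002370 on G[1,5]
L1: row V1−V2=0, i_L1 at 1,2
R6: Y=0.001838 on G[4,1]
R7: Y=0.01377 on G[5,3]
L2: row V5−V0=0, i_L2 at 5,0
R8: Y=0.3106 on G[4,0]
R9: Y=0.009091 on G[0,3]
R10: Y=0.01506 on G[0,2]
R11: Y=0.5587 on G[5,0]
R12: Y=0.001121 on G[3,4]
I3: z[4]−=0.00752, z[1]+=0.00752
R13: Y=0.001114 on G[3,2]
V1: row V5−V3=7.61, i_V1 at 5,3
V2: row V5−V2=1.17, i_V2 at 5,2
solve → V1=-1.170, V2=-1.170, V3=-7.610, V4=-0.8210, V5=0.000
aux → i_L1=-0.1354, i_L2=0.3407, i_V1=-0.1888, i_V2=-0.1133

0.2390 A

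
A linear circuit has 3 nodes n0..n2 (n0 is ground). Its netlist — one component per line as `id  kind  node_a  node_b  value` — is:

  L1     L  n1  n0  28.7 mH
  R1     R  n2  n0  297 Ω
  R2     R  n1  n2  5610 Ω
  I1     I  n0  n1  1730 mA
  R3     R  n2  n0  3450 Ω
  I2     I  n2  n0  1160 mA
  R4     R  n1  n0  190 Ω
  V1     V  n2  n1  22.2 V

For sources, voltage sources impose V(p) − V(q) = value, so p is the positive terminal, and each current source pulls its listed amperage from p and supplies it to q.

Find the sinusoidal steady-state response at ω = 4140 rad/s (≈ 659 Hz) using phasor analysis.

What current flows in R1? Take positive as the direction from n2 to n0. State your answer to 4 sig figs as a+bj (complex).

MNA unknowns: 2 node voltages V₁..V_2 plus 1 source current (V1)
L1: Y=0.000-0.008416j on G[1,0]
R1: Y=0.003367+0.000j on G[2,0]
R2: Y=0.0001783+0.000j on G[1,2]
I1: z[0]−=1.73, z[1]+=1.73
R3: Y=0.0002899+0.000j on G[2,0]
I2: z[2]−=1.16, z[0]+=1.16
R4: Y=0.005263+0.000j on G[1,0]
V1: row V2−V1=22.2, i_V1 at 2,1
solve → V1=28.99+27.35j, V2=51.19+27.35j
aux → i_V1=-1.351-0.1000j

0.1724+0.09210j A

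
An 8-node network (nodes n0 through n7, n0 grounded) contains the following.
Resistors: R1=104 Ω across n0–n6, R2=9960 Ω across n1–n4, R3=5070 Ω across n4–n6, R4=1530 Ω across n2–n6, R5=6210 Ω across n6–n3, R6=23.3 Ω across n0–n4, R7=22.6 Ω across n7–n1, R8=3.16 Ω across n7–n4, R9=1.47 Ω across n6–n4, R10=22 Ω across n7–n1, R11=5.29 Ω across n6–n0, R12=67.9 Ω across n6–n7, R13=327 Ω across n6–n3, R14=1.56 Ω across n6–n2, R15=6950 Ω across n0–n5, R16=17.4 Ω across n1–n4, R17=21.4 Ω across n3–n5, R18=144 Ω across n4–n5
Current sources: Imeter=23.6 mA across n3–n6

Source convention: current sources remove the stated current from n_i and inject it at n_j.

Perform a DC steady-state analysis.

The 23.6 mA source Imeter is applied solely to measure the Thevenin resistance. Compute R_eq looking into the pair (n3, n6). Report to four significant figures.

MNA unknowns: 7 node voltages V₁..V_7
R1: Y=0.009615 on G[0,6]
R2: Y=0.0001004 on G[1,4]
R3: Y=0.0001972 on G[4,6]
R4: Y=0.0006536 on G[2,6]
R5: Y=0.0001610 on G[6,3]
R6: Y=0.04292 on G[0,4]
R7: Y=0.04425 on G[7,1]
R8: Y=0.3165 on G[7,4]
R9: Y=0.6803 on G[6,4]
R10: Y=0.04545 on G[7,1]
R11: Y=0.1890 on G[6,0]
R12: Y=0.01473 on G[6,7]
R13: Y=0.003058 on G[6,3]
R14: Y=0.6410 on G[6,2]
R15: Y=0.0001439 on G[0,5]
R16: Y=0.05747 on G[1,4]
R17: Y=0.04673 on G[3,5]
R18: Y=0.006944 on G[4,5]
Imeter: z[3]−=0.0236, z[6]+=0.0236
solve → V1=-0.01530, V2=0.005006, V3=-2.526, V4=-0.01581, V5=-2.195, V6=0.005006, V7=-0.01497

R_eq = 107.2 Ω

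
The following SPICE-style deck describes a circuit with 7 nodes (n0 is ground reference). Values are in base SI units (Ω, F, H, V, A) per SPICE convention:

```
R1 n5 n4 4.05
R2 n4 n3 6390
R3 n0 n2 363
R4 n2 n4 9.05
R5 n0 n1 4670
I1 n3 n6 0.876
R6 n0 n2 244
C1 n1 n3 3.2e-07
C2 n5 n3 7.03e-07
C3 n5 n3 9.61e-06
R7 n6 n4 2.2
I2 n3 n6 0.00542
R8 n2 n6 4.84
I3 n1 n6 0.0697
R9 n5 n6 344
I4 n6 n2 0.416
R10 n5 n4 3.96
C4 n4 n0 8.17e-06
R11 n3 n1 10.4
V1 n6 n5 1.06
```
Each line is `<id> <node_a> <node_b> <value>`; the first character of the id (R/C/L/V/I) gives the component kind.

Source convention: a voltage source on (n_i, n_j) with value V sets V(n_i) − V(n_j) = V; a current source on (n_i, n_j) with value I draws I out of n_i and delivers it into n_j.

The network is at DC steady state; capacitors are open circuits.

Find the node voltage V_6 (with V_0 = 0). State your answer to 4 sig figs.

Apply KCL at each of the 6 non-ground nodes and solve the resulting linear system.
Node n1: branches {R5, C1, I3, R11} → V_1 = -2531
Node n2: branches {R3, R4, R6, R8, I4} → V_2 = 79.08
Node n3: branches {R2, I1, C1, C2, C3, I2, R11} → V_3 = -2536
Node n4: branches {R1, R2, R4, R7, R10, C4} → V_4 = 78.85
Node n5: branches {R1, C2, C3, R9, R10, V1} → V_5 = 78.75
Node n6: branches {I1, R7, I2, R8, I3, R9, I4, V1} → V_6 = 79.81
Source currents: i(V1)=-0.05423

79.81 V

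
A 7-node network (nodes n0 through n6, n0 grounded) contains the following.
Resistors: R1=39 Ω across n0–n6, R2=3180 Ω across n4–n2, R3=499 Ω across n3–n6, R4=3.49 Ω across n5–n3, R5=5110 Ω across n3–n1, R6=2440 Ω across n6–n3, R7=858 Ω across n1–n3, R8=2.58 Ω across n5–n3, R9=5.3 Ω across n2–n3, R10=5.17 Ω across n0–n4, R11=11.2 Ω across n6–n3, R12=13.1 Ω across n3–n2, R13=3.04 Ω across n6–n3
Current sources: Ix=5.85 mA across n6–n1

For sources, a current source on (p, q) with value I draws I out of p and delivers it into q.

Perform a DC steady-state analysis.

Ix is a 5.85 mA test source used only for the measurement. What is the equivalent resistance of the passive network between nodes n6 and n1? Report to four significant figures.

Element admittances at DC:
  Y(R1) = 0.02564 S between n0,n6
  Y(R2) = 0.0003145 S between n4,n2
  Y(R3) = 0.002004 S between n3,n6
  Y(R4) = 0.2865 S between n5,n3
  Y(R5) = 0.0001957 S between n3,n1
  Y(R6) = 0.0004098 S between n6,n3
  Y(R7) = 0.001166 S between n1,n3
  Y(R8) = 0.3876 S between n5,n3
  Y(R9) = 0.1887 S between n2,n3
  Y(R10) = 0.1934 S between n0,n4
  Y(R11) = 0.08929 S between n6,n3
  Y(R12) = 0.07634 S between n3,n2
  Y(R13) = 0.3289 S between n6,n3
  Ix: injects 0.00585 A into n1 (from n6)
Assemble and solve the 6×6 MNA system:
  V(n1)=4.311  V(n2)=0.01371  V(n3)=0.01373  V(n4)=2.226e-05  V(n5)=0.01373  V(n6)=-0.0001679

R_eq = 737.0 Ω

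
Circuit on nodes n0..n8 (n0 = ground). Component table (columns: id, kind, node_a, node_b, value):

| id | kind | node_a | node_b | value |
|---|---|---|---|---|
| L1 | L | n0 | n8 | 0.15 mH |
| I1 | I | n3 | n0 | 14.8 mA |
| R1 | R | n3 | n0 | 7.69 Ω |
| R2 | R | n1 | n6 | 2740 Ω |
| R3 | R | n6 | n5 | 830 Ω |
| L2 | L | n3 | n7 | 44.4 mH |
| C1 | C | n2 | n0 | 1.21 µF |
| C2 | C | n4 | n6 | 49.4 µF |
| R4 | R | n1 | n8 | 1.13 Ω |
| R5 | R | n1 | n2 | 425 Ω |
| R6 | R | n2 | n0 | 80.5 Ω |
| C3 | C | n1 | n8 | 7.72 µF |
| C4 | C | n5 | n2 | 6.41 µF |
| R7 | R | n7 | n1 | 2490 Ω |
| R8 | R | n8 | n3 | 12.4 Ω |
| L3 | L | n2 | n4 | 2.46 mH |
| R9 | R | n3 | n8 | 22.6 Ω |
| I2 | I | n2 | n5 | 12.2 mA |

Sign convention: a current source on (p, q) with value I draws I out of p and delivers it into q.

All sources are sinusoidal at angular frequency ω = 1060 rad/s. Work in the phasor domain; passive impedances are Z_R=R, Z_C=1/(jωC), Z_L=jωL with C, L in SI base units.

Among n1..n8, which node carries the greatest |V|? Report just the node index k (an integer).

5

Element admittances at ω=1060 rad/s:
  Y(L1) = 0.000-6.289j S between n0,n8
  I1: injects 0.0148 A into n0 (from n3)
  Y(R1) = 0.1300+0.000j S between n3,n0
  Y(R2) = 0.0003650+0.000j S between n1,n6
  Y(R3) = 0.001205+0.000j S between n6,n5
  Y(L2) = 0.000-0.02125j S between n3,n7
  Y(C1) = 0.000+0.001283j S between n2,n0
  Y(C2) = 0.000+0.05236j S between n4,n6
  Y(R4) = 0.8850+0.000j S between n1,n8
  Y(R5) = 0.002353+0.000j S between n1,n2
  Y(R6) = 0.01242+0.000j S between n2,n0
  Y(C3) = 0.000+0.008183j S between n1,n8
  Y(C4) = 0.000+0.006795j S between n5,n2
  Y(R7) = 0.0004016+0.000j S between n7,n1
  Y(R8) = 0.08065+0.000j S between n8,n3
  Y(L3) = 0.000-0.3835j S between n2,n4
  Y(R9) = 0.04425+0.000j S between n3,n8
  I2: injects 0.0122 A into n5 (from n2)
Assemble and solve the 8×8 MNA system:
  V(n1)=-4.958e-05-0.001155j  V(n2)=0.0008087-0.0001078j  V(n3)=-0.05797-0.0005691j  V(n4)=0.006232+0.0009945j  V(n5)=0.3072-1.735j  V(n6)=-0.03349-0.007078j  V(n7)=-0.05794+0.0005251j  V(n8)=-1.181e-05-0.001156j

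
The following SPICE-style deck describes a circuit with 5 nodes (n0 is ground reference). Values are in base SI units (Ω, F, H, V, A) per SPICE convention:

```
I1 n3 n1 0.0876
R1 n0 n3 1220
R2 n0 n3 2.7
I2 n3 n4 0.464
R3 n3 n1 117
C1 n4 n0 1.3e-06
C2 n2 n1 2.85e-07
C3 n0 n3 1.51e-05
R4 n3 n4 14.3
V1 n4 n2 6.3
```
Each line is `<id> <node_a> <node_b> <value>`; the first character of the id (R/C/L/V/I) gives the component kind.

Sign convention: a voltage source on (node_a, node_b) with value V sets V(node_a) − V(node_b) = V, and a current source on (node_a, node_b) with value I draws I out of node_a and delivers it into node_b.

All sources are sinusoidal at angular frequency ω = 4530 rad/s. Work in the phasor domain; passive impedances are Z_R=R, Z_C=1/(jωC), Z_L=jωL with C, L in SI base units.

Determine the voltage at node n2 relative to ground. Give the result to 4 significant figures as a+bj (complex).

0.2897-0.4744j V

Apply KCL at each of the 4 non-ground nodes and solve the resulting linear system.
Node n1: branches {I1, R3, C2} → V_1 = 10.06-1.575j
Node n2: branches {C2, V1} → V_2 = 0.2897-0.4744j
Node n3: branches {I1, R1, R2, I2, R3, C3, R4} → V_3 = -0.02591-0.09977j
Node n4: branches {I2, C1, R4, V1} → V_4 = 6.590-0.4744j
Source currents: i(V1)=-0.001421-0.01261j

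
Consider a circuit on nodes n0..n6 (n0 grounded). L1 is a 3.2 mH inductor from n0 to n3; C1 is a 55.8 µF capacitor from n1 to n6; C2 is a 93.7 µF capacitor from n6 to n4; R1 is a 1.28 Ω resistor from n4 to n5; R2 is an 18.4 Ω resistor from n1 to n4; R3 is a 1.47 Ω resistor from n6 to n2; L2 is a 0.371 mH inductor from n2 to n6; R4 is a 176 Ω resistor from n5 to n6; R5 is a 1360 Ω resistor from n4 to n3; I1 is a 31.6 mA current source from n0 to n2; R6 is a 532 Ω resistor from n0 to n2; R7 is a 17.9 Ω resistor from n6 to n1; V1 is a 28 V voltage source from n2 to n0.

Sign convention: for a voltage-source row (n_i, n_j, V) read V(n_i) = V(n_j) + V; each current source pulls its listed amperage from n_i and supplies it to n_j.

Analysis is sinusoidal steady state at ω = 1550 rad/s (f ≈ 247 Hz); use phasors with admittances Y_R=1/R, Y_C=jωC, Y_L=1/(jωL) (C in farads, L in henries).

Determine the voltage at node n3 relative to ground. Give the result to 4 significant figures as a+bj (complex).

Element admittances at ω=1550 rad/s:
  Y(L1) = 0.000-0.2016j S between n0,n3
  Y(C1) = 0.000+0.08649j S between n1,n6
  Y(C2) = 0.000+0.1452j S between n6,n4
  Y(R1) = 0.7812+0.000j S between n4,n5
  Y(R2) = 0.05435+0.000j S between n1,n4
  Y(R3) = 0.6803+0.000j S between n6,n2
  Y(L2) = 0.000-1.739j S between n2,n6
  Y(R4) = 0.005682+0.000j S between n5,n6
  Y(R5) = 0.0007353+0.000j S between n4,n3
  I1: injects 0.0316 A into n2 (from n0)
  Y(R6) = 0.001880+0.000j S between n0,n2
  Y(R7) = 0.05587+0.000j S between n6,n1
  V1: constraint V(n2)−V(n0) = 28
Assemble and solve the 7×7 MNA system:
  V(n1)=28.01+0.03456j  V(n2)=28.00+0.000j  V(n3)=-3.132e-05+0.1020j  V(n4)=27.96+0.1106j  V(n5)=27.96+0.1097j  V(n6)=28.00-0.01026j
  i(V1)=-0.04159-6.315e-06j

-3.132e-05+0.1020j V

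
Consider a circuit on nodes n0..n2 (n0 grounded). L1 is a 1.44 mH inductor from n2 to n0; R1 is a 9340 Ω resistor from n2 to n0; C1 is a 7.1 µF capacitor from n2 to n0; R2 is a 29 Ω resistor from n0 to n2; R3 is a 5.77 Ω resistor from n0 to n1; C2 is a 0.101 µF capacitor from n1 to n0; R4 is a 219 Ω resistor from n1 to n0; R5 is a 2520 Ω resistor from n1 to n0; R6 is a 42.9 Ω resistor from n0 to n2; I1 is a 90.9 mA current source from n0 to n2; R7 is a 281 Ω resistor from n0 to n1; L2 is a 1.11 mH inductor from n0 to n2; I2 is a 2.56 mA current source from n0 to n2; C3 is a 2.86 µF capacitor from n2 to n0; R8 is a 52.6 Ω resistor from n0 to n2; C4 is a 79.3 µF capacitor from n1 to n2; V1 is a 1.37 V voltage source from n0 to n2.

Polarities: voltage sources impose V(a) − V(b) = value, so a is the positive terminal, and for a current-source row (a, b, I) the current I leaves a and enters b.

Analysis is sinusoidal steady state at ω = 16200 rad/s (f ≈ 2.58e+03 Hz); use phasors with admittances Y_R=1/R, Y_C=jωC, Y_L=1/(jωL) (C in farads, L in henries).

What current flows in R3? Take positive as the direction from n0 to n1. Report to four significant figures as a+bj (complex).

0.2325+0.03286j A

Apply KCL at each of the 2 non-ground nodes and solve the resulting linear system.
Node n1: branches {R3, C2, R4, R5, R7, C4} → V_1 = -1.341-0.1896j
Node n2: branches {L1, R1, C1, R2, R6, I1, L2, I2, C3, R8, C4, V1} → V_2 = -1.370+0.000j
Source currents: i(V1)=-0.4424-0.1228j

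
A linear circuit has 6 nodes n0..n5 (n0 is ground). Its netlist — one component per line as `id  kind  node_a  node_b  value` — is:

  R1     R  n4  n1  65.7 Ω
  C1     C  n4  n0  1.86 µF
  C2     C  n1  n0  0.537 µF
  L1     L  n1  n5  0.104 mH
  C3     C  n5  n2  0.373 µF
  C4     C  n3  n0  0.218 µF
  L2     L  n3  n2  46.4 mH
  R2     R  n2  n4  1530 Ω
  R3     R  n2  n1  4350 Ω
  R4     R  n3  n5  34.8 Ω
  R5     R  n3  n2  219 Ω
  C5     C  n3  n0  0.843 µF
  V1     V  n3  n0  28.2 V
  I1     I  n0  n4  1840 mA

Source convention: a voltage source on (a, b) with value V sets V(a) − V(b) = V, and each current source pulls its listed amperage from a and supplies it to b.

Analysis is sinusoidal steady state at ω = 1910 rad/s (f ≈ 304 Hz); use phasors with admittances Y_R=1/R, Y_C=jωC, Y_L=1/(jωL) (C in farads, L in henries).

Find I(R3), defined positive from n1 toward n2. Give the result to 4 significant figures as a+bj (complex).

MNA unknowns: 5 node voltages V₁..V_5 plus 1 source current (V1)
R1: Y=0.01522+0.000j on G[4,1]
C1: Y=0.000+0.003553j on G[4,0]
C2: Y=0.000+0.001026j on G[1,0]
L1: Y=0.000-5.034j on G[1,5]
C3: Y=0.000+0.0007124j on G[5,2]
C4: Y=0.000+0.0004164j on G[3,0]
L2: Y=0.000-0.01128j on G[3,2]
R2: Y=0.0006536+0.000j on G[2,4]
R3: Y=0.0002299+0.000j on G[2,1]
R4: Y=0.02874+0.000j on G[3,5]
R5: Y=0.004566+0.000j on G[3,2]
C5: Y=0.000+0.001610j on G[3,0]
V1: row V3−V0=28.2, i_V1 at 3,0
I1: z[0]−=1.84, z[4]+=1.84
solve → V1=79.26-23.92j, V2=33.88+9.154j, V3=28.20+0.000j, V4=179.3-62.68j, V5=79.13-24.22j
aux → i_V1=1.593-0.7753j

0.01043-0.007604j A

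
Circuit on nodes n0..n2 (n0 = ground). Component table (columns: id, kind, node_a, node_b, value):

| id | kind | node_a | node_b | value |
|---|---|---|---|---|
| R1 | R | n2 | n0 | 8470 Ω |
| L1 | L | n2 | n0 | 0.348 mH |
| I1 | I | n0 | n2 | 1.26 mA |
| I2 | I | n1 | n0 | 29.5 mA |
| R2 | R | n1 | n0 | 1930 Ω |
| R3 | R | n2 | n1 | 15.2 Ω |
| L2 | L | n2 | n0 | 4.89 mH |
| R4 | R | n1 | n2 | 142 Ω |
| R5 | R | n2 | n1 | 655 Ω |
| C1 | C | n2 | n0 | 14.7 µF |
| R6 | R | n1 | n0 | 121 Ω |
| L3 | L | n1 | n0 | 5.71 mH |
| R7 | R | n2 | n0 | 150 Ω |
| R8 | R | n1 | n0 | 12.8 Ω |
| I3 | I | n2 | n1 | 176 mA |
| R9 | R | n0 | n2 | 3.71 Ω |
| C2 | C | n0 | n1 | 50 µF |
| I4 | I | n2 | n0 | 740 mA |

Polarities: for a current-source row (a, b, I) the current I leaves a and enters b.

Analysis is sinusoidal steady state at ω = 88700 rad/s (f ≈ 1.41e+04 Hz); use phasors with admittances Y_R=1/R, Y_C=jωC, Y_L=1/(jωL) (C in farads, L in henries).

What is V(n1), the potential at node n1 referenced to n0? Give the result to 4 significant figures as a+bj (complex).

0.01229-0.02947j V

Apply KCL at each of the 2 non-ground nodes and solve the resulting linear system.
Node n1: branches {I2, R2, R3, R4, R5, R6, L3, R8, I3, C2} → V_1 = 0.01229-0.02947j
Node n2: branches {R1, L1, I1, R3, L2, R4, R5, C1, R7, I3, R9, I4} → V_2 = -0.1864+0.6685j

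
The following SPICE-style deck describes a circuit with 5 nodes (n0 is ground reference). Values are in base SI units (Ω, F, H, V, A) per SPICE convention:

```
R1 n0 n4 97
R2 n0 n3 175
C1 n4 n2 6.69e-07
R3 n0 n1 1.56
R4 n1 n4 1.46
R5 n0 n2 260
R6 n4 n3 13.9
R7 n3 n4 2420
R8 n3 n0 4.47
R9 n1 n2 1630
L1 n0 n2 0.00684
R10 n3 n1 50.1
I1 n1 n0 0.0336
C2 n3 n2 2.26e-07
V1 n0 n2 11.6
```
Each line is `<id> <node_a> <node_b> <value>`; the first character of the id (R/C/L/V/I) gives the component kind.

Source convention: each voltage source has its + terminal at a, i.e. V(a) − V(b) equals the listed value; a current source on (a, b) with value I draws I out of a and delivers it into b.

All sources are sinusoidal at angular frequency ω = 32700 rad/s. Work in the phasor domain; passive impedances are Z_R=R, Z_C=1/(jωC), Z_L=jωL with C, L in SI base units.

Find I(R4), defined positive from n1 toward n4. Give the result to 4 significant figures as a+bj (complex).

0.009997+0.2269j A

Apply KCL at each of the 4 non-ground nodes and solve the resulting linear system.
Node n1: branches {R3, R4, R9, R10, I1} → V_1 = -0.07773-0.3563j
Node n2: branches {C1, R5, R9, L1, C2, V1} → V_2 = -11.60+0.000j
Node n3: branches {R2, R6, R7, R8, R10, C2} → V_3 = -0.03575-0.4424j
Node n4: branches {R1, C1, R4, R6, R7} → V_4 = -0.09233-0.6876j
Source currents: i(V1)=-0.07000-0.2851j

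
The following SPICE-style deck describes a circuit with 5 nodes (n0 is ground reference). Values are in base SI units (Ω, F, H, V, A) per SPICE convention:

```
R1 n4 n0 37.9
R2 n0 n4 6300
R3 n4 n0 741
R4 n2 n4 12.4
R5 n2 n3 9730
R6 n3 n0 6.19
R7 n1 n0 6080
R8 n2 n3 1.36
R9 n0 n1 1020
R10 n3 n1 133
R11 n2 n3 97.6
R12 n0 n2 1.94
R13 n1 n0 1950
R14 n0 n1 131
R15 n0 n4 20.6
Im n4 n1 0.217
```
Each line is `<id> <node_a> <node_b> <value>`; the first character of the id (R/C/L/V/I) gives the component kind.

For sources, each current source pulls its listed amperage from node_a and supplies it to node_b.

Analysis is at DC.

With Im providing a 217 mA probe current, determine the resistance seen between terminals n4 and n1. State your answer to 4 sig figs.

R_eq = 66.11 Ω

Element admittances at DC:
  Y(R1) = 0.02639 S between n4,n0
  Y(R2) = 0.0001587 S between n0,n4
  Y(R3) = 0.001350 S between n4,n0
  Y(R4) = 0.08065 S between n2,n4
  Y(R5) = 0.0001028 S between n2,n3
  Y(R6) = 0.1616 S between n3,n0
  Y(R7) = 0.0001645 S between n1,n0
  Y(R8) = 0.7353 S between n2,n3
  Y(R9) = 0.0009804 S between n0,n1
  Y(R10) = 0.007519 S between n3,n1
  Y(R11) = 0.01025 S between n2,n3
  Y(R12) = 0.5155 S between n0,n2
  Y(R13) = 0.0005128 S between n1,n0
  Y(R14) = 0.007634 S between n0,n1
  Y(R15) = 0.04854 S between n0,n4
  Im: injects 0.217 A into n1 (from n4)
Assemble and solve the 4×4 MNA system:
  V(n1)=12.94  V(n2)=-0.04635  V(n3)=0.06858  V(n4)=-1.405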